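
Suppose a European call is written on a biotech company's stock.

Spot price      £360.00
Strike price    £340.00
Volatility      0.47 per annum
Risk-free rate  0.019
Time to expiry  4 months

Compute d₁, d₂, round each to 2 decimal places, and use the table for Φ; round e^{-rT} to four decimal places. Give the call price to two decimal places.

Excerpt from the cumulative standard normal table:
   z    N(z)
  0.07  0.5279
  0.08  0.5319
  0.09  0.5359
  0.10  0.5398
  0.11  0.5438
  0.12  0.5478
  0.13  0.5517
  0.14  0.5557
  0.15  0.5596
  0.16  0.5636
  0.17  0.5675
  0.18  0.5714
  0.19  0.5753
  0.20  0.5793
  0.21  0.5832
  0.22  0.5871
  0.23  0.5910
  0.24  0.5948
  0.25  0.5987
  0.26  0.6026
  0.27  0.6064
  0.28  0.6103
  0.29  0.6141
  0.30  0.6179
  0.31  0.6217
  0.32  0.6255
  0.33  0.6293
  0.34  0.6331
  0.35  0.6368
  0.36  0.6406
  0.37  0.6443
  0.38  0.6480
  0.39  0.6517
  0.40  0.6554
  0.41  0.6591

£49.57

T = 0.3333;  σ√T = 0.2714
d₁ = [ln(360/340) + (0.019 + 0.47²/2)·0.3333] / 0.2714 = [0.0572 + 0.0431] / 0.2714 = 0.3697 → 0.37
d₂ = d₁ − σ√T = 0.3697 − 0.2714 = 0.0983 → 0.10
e^(−rT) = e^(−0.019·0.3333) = 0.9937
N(d₁) = N(0.37) = 0.6443;  N(d₂) = N(0.10) = 0.5398
C = 360·0.6443 − 340·0.9937·0.5398 = 231.9480 − 182.3757 = 49.5723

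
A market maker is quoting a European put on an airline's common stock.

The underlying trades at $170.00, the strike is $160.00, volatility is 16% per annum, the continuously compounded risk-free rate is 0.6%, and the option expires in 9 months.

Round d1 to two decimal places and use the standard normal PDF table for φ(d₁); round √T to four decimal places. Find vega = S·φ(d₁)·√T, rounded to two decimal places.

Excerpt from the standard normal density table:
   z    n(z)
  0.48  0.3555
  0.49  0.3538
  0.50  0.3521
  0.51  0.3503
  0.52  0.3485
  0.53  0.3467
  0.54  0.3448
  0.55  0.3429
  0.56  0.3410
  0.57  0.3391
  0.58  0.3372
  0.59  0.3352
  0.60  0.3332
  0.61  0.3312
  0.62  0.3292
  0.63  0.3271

T = 0.75;  σ√T = 0.1386
d₁ = [ln(170/160) + (0.006 + ½·0.16²)·0.75] / (σ√T) = (0.0606 + 0.0141) / 0.1386 = 0.5393 which rounds to 0.54
√T = √0.75 = 0.8660
φ(d₁) = φ(0.54) = 0.3448
vega = S·φ(d₁)·√T = 170·0.3448·0.8660 = 50.7615
(The call has the same vega.)

50.76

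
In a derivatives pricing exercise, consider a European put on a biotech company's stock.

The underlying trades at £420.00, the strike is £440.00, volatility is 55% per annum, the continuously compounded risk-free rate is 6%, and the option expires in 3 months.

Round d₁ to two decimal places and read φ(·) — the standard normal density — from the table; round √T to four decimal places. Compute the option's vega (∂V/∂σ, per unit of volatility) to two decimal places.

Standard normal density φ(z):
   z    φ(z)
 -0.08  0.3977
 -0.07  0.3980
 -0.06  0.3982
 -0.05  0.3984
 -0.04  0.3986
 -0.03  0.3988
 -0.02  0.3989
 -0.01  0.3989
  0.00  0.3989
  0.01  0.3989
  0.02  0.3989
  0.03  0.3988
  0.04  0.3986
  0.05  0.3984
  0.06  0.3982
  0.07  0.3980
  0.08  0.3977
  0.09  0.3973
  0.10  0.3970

σ√T = 0.55 × 0.5000 = 0.2750
d₁ = [ln(420/440) + (0.06 + ½·0.55²)·0.25] / (σ√T) = (-0.0465 + 0.0528) / 0.2750 = 0.0229 → 0.02
√T = √0.25 = 0.5000
φ(d₁) = φ(0.02) = 0.3989
vega = S·φ(d₁)·√T = 420·0.3989·0.5000 = 83.7690
(The call has the same vega.)

83.77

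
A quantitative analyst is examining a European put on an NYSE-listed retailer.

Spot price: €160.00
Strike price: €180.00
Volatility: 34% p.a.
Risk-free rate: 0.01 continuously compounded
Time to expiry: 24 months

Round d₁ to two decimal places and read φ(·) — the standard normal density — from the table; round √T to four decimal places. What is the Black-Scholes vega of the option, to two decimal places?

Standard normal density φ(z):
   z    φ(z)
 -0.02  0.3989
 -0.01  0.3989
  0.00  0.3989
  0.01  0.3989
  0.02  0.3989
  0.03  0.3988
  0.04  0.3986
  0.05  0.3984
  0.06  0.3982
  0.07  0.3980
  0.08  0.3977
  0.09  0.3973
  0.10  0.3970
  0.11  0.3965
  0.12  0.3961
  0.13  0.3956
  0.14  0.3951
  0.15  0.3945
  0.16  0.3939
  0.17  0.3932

T = 2;  σ√T = 0.4808
d₁ = [ln(160/180) + (0.01 + 0.34²/2)·2] / 0.4808 = [-0.1178 + 0.1356] / 0.4808 = 0.0371 ≈ 0.04
√T = √2 = 1.4142
φ(d₁) = φ(0.04) = 0.3986
vega = S·φ(d₁)·√T = 160·0.3986·1.4142 = 90.1920

90.19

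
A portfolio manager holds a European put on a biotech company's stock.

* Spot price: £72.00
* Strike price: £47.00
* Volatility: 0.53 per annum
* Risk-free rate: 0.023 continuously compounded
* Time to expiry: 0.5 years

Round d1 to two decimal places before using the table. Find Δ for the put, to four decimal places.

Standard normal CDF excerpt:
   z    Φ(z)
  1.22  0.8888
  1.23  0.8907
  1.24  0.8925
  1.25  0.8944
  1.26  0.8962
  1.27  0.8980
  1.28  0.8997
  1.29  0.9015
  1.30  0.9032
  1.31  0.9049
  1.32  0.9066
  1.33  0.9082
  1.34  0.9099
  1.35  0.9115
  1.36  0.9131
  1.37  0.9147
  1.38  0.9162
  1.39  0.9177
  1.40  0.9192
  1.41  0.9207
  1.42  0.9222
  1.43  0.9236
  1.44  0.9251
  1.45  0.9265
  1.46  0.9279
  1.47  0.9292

σ√T = 0.53 × 0.7071 = 0.3748
d₁ = [ln(72/47) + (0.023 + 0.53²/2)·0.5] / 0.3748 = [0.4265 + 0.0817] / 0.3748 = 1.3562 ⇒ 1.36
N(d₁) = N(1.36) = 0.9131
Δ_put = N(d₁) − 1 = 0.9131 − 1 = -0.0869

-0.0869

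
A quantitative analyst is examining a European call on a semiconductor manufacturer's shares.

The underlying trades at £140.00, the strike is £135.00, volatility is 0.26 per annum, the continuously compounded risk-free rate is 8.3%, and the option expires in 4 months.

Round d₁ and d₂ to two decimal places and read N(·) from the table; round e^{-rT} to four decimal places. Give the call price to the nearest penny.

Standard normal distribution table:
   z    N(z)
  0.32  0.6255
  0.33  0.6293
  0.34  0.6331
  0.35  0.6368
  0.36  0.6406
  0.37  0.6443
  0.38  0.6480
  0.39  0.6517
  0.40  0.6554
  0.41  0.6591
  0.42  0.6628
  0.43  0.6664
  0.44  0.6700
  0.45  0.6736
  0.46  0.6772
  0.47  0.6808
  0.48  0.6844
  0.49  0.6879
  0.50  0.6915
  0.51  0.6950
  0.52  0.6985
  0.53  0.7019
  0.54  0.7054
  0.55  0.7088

£13.19

σ√T = 0.26 × 0.5774 = 0.1501
ln(S/K) + (r + σ²/2)T = ln(140/135) + (0.083 + 0.26²/2)·0.3333 = 0.0364 + 0.0389 = 0.0753
d₁ = 0.0753 / 0.1501 = 0.5016 → 0.50
d₂ = d₁ − σ√T = 0.5016 − 0.1501 = 0.3515 → 0.35
exp(−rT) = exp(−0.083·0.3333) = 0.9727
N(d₁) = N(0.50) = 0.6915;  N(d₂) = N(0.35) = 0.6368
C = 140·0.6915 − 135·0.9727·0.6368 = 96.8100 − 83.6211 = 13.1889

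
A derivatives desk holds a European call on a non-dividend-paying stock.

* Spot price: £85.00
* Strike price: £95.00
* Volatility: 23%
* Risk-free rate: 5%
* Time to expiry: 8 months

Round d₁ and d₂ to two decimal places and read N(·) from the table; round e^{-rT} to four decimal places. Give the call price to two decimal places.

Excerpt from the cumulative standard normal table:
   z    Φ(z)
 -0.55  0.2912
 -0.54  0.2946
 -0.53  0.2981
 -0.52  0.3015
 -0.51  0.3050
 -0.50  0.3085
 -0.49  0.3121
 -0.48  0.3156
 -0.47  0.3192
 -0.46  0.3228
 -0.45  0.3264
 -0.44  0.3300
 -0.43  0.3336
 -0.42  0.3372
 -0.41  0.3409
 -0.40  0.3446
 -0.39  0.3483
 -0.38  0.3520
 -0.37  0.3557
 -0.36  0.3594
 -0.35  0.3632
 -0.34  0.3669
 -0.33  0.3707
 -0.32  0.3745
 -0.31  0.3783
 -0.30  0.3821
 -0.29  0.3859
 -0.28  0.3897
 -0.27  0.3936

T = 0.6667;  σ√T = 0.1878
ln(S/K) + (r + σ²/2)T = ln(85/95) + (0.05 + 0.23²/2)·0.6667 = -0.1112 + 0.0510 = -0.0603
d₁ = -0.0603 / 0.1878 = -0.3209 ⇒ -0.32
d₂ = d₁ − σ√T = -0.3209 − 0.1878 = -0.5087 ⇒ -0.51
exp(−rT) = exp(−0.05·0.6667) = 0.9672
N(d₁) = N(-0.32) = 0.3745;  N(d₂) = N(-0.51) = 0.3050
C = 85·0.3745 − 95·0.9672·0.3050 = 31.8325 − 28.0246 = 3.8079

£3.81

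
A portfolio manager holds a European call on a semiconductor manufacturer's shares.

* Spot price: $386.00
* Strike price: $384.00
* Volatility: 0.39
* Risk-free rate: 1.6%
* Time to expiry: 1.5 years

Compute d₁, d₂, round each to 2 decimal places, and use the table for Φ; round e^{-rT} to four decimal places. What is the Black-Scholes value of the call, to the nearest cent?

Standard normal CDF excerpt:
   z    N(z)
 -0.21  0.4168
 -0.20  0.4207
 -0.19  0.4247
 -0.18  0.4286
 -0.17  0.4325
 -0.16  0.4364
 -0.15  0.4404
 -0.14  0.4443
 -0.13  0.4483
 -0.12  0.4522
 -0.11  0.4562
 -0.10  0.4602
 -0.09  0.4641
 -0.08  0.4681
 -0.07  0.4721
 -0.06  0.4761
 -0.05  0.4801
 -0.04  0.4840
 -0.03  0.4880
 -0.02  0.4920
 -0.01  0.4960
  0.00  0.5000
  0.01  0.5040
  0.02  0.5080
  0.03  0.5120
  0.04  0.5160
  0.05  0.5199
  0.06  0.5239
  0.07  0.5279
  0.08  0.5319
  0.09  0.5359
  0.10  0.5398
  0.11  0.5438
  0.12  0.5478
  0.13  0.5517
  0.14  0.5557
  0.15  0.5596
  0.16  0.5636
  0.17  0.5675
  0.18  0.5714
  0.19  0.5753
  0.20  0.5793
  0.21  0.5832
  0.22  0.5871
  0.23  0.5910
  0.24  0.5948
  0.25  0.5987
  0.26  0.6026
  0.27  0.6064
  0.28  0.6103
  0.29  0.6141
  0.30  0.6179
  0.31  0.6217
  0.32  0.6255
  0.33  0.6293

$77.83

σ√T = 0.39 × 1.2247 = 0.4777
d₁ = [ln(386/384) + (0.016 + ½·0.39²)·1.5] / (σ√T) = (0.0052 + 0.1381) / 0.4777 = 0.2999 which rounds to 0.30
d₂ = 0.2999 − 0.4777 = -0.1777 which rounds to -0.18
exp(−rT) = exp(−0.016·1.5) = 0.9763
N(d₁) = N(0.30) = 0.6179;  N(d₂) = N(-0.18) = 0.4286
C = 386·0.6179 − 384·0.9763·0.4286 = 238.5094 − 160.6818 = 77.8276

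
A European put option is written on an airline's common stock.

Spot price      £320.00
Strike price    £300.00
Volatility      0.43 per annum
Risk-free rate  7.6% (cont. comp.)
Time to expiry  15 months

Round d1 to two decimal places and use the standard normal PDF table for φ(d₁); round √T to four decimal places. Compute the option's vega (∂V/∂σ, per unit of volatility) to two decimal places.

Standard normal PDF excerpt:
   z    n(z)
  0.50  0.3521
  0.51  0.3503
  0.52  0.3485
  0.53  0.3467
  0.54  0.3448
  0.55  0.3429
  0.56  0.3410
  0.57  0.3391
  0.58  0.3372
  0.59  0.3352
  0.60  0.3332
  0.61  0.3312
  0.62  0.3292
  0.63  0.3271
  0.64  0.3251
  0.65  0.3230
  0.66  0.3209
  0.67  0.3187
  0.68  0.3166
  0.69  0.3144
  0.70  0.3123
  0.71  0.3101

121.32

σ√T = 0.43·√1.25 = 0.4808
d₁ = [ln(320/300) + (0.076 + ½·0.43²)·1.25] / (σ√T) = (0.0645 + 0.2106) / 0.4808 = 0.5722 ⇒ 0.57
√T = √1.25 = 1.1180
φ(d₁) = φ(0.57) = 0.3391
vega = S·φ(d₁)·√T = 320·0.3391·1.1180 = 121.3164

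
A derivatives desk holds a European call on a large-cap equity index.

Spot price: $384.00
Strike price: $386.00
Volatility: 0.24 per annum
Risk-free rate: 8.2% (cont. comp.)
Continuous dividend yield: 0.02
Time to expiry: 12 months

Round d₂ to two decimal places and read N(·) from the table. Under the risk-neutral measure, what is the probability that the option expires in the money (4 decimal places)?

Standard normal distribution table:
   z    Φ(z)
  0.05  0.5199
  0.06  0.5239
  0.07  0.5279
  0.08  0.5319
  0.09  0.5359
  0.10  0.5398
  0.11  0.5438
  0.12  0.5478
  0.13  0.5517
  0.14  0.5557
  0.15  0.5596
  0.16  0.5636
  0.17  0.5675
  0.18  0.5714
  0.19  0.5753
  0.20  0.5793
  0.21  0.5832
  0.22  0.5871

σ√T = 0.24·√1 = 0.2400
d₁ = [ln(384/386) + (0.082 − 0.02 + 0.24²/2)·1] / 0.2400 = [-0.0052 + 0.0908] / 0.2400 = 0.3567 → 0.36
d₂ = d₁ − σ√T = 0.3567 − 0.2400 = 0.1167 → 0.12
Pr(exercise) under Q = N(d₂) = 0.5478

0.5478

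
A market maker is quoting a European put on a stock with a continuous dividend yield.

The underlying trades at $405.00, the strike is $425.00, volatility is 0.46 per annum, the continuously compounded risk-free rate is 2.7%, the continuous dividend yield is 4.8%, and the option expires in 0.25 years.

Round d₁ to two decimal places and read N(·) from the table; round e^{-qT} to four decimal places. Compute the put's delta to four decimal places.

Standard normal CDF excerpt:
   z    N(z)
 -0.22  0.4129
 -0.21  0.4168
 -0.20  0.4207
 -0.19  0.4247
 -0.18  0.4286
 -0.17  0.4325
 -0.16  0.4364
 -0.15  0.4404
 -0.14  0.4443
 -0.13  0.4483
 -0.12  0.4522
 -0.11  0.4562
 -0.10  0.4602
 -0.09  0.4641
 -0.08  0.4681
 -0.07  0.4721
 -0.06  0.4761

σ√T = 0.46·√0.25 = 0.2300
d₁ = [ln(405/425) + (0.027 − 0.048 + ½·0.46²)·0.25] / (σ√T) = (-0.0482 + 0.0212) / 0.2300 = -0.1174 ⇒ -0.12
N(d₁) = N(-0.12) = 0.4522
Δ_put = e^(−qT)·(N(d₁) − 1) = 0.9881·(0.4522 − 1) = -0.5413

-0.5413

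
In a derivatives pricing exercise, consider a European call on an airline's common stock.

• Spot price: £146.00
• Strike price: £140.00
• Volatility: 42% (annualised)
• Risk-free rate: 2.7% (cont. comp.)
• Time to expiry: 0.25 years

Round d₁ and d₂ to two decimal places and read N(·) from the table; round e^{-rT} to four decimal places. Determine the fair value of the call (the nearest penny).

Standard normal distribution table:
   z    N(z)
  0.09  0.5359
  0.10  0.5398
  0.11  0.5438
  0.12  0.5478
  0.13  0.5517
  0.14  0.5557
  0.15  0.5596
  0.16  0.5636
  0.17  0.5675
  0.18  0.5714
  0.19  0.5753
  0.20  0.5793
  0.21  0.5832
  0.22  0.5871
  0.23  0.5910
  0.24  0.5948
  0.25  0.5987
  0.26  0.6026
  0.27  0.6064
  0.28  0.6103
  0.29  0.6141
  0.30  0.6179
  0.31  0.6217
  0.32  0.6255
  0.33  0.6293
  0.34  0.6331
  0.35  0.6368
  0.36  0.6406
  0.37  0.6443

σ√T = 0.42 × 0.5000 = 0.2100
ln(S/K) + (r + σ²/2)T = ln(146/140) + (0.027 + 0.42²/2)·0.25 = 0.0420 + 0.0288 = 0.0708
d₁ = 0.0708 / 0.2100 = 0.3370 which rounds to 0.34
d₂ = d₁ − σ√T = 0.3370 − 0.2100 = 0.1270 which rounds to 0.13
e^(−rT) = e^(−0.027·0.25) = 0.9933
C = 146·N(0.34) − 140·0.9933·N(0.13) = 146·0.6331 − 140·0.9933·0.5517 = 92.4326 − 76.7205 = 15.7121

£15.71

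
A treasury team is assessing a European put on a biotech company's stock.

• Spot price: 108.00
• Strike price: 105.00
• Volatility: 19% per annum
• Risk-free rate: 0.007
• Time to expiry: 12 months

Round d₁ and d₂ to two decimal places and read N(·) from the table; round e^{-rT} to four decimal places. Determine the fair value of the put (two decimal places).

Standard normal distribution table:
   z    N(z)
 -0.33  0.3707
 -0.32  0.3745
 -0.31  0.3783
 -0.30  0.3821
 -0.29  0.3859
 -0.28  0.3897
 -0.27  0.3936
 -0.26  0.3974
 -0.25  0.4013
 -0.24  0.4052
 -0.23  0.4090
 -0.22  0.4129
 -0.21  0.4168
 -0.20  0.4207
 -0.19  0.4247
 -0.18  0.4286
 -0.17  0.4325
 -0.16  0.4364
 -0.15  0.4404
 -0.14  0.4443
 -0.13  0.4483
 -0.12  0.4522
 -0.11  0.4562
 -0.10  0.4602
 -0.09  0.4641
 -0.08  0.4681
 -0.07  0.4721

σ√T = 0.19 × 1.0000 = 0.1900
d₁ = [ln(108/105) + (0.007 + ½·0.19²)·1] / (σ√T) = (0.0282 + 0.0250) / 0.1900 = 0.2801 ≈ 0.28
d₂ = 0.2801 − 0.1900 = 0.0901 ≈ 0.09
e^(−rT) = e^(−0.007·1) = 0.9930
N(−d₂) = N(-0.09) = 0.4641;  N(−d₁) = N(-0.28) = 0.3897
P = 105·0.9930·0.4641 − 108·0.3897 = 48.3894 − 42.0876 = 6.3018

6.30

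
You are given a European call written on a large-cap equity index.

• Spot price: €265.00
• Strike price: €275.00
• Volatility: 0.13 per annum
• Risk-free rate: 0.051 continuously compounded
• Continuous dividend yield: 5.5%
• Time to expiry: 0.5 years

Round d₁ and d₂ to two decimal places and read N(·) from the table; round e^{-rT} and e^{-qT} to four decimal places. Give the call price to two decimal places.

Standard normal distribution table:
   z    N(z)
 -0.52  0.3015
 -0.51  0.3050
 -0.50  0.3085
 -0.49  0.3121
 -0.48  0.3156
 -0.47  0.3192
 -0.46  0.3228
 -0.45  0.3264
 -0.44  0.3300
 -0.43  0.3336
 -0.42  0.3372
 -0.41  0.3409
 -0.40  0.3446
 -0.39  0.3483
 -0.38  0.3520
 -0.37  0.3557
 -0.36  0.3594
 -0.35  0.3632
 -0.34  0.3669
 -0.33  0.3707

€5.18

T = 0.5;  σ√T = 0.0919
d₁ = [ln(265/275) + (0.051 − 0.055 + ½·0.13²)·0.5] / (σ√T) = (-0.0370 + 0.0022) / 0.0919 = -0.3788 ⇒ -0.38
d₂ = -0.3788 − 0.0919 = -0.4707 ⇒ -0.47
e^(−qT) = e^(−0.055·0.5) = 0.9729;  e^(−rT) = e^(−0.051·0.5) = 0.9748
C = 265·0.9729·N(-0.38) − 275·0.9748·N(-0.47) = 265·0.9729·0.3520 − 275·0.9748·0.3192 = 90.7521 − 85.5679 = 5.1842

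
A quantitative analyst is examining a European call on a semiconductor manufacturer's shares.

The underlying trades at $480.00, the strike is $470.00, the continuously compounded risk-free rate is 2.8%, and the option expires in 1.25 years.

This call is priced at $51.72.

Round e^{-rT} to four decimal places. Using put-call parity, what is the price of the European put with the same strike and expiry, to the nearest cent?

e^(−rT) = e^(−0.028·1.25) = 0.9656
Put-call parity: C − P = S − K·e^(−rT) = 480 − 470·0.9656 = 480 − 453.8320 = 26.1680
P = C − (C − P) = 51.72 − (26.1680) = 25.5520

$25.55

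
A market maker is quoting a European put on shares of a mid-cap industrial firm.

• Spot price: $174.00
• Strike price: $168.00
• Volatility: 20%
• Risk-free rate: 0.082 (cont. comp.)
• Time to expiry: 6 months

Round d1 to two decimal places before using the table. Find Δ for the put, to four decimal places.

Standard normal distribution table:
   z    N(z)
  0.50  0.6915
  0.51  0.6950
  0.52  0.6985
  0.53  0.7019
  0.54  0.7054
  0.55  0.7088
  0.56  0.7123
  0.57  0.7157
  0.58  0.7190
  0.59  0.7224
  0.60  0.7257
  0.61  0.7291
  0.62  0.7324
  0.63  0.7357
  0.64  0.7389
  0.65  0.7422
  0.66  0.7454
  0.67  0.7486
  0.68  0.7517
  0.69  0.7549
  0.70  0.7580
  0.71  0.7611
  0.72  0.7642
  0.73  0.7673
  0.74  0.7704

T = 0.5;  σ√T = 0.1414
ln(S/K) + (r + σ²/2)T = ln(174/168) + (0.082 + 0.2²/2)·0.5 = 0.0351 + 0.0510 = 0.0861
d₁ = 0.0861 / 0.1414 = 0.6088 ≈ 0.61
N(d₁) = N(0.61) = 0.7291
Δ_put = N(d₁) − 1 = 0.7291 − 1 = -0.2709

-0.2709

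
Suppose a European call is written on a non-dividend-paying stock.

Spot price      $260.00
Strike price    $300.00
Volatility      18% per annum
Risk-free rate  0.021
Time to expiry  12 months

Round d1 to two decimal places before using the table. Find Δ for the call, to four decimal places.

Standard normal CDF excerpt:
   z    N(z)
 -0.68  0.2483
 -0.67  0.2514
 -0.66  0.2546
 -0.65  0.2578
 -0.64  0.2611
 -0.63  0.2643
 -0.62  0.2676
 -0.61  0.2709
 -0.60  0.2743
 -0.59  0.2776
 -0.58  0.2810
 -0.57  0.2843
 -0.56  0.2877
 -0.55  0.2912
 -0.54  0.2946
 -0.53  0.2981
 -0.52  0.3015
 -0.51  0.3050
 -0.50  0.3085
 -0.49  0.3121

σ√T = 0.18 × 1.0000 = 0.1800
d₁ = [ln(260/300) + (0.021 + 0.18²/2)·1] / 0.1800 = [-0.1431 + 0.0372] / 0.1800 = -0.5883 → -0.59
N(d₁) = N(-0.59) = 0.2776
Δ_call = N(d₁) = 0.2776

0.2776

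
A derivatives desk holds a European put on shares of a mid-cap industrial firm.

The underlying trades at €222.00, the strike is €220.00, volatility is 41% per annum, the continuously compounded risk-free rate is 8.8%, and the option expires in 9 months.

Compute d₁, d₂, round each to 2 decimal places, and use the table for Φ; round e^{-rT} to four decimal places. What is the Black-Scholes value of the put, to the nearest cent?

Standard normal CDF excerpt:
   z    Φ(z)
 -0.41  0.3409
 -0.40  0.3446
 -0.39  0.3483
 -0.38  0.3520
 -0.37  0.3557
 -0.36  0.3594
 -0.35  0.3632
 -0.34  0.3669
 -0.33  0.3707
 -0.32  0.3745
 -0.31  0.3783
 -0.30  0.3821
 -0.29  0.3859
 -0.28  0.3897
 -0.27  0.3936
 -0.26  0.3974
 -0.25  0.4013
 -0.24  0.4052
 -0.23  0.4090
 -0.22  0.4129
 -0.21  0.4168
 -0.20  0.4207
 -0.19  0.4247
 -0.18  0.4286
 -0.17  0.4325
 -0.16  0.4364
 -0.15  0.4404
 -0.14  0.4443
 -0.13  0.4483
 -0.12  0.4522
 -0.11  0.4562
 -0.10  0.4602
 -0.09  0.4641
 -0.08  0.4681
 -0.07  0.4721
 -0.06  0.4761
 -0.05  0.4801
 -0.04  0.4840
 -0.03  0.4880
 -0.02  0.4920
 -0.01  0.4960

€23.18

T = 0.75;  σ√T = 0.3551
d₁ = [ln(222/220) + (0.088 + 0.41²/2)·0.75] / 0.3551 = [0.0090 + 0.1290] / 0.3551 = 0.3889 ≈ 0.39
d₂ = d₁ − σ√T = 0.3889 − 0.3551 = 0.0338 ≈ 0.03
e^(−rT) = e^(−0.088·0.75) = 0.9361
P = 220·0.9361·N(-0.03) − 222·N(-0.39) = 220·0.9361·0.4880 − 222·0.3483 = 100.4997 − 77.3226 = 23.1771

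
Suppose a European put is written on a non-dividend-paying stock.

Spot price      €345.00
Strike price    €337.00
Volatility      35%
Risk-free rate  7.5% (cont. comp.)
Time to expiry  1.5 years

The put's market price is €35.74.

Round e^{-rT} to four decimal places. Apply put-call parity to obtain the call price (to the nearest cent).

exp(−rT) = exp(−0.075·1.5) = 0.8936
Put-call parity: C − P = S − K·e^(−rT) = 345 − 337·0.8936 = 345 − 301.1432 = 43.8568
C = P + (C − P) = 35.74 + (43.8568) = 79.5968

€79.60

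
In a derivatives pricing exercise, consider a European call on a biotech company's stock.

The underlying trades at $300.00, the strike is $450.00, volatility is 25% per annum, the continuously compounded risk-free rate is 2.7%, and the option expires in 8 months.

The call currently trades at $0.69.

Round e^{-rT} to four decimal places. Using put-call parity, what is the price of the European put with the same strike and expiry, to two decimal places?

$142.68

exp(−rT) = exp(−0.027·0.6667) = 0.9822
Put-call parity: C − P = S − K·e^(−rT) = 300 − 450·0.9822 = 300 − 441.9900 = -141.9900
P = C − (C − P) = 0.69 − (-141.9900) = 142.6800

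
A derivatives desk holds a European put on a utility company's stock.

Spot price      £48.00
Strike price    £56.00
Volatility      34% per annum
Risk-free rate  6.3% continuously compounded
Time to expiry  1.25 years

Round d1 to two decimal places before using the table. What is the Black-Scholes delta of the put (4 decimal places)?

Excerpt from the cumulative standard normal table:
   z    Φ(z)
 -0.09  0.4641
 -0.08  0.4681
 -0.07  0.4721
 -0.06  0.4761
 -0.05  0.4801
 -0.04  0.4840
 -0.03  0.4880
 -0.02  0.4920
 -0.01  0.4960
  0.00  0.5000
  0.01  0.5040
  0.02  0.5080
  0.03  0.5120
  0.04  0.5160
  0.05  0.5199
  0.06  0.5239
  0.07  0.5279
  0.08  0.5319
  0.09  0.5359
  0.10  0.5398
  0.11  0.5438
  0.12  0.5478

σ√T = 0.34·√1.25 = 0.3801
d₁ = [ln(48/56) + (0.063 + 0.34²/2)·1.25] / 0.3801 = [-0.1542 + 0.1510] / 0.3801 = -0.0083 ⇒ -0.01
N(d₁) = N(-0.01) = 0.4960
Δ_put = N(d₁) − 1 = 0.4960 − 1 = -0.5040

-0.5040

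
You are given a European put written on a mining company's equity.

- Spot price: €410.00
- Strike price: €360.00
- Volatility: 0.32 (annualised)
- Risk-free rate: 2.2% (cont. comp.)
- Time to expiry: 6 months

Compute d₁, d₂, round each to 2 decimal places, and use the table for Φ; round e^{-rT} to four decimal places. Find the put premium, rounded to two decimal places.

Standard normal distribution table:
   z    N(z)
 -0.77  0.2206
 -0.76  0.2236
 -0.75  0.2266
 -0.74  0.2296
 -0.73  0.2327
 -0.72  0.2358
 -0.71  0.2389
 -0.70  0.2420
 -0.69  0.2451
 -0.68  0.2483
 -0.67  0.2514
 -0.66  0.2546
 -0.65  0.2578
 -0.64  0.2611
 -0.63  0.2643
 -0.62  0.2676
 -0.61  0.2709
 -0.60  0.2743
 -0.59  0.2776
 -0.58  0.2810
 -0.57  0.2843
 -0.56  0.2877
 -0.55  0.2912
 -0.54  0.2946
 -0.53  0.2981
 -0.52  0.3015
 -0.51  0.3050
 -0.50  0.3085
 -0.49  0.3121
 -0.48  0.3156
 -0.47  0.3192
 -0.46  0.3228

€14.47

σ√T = 0.32 × 0.7071 = 0.2263
ln(S/K) + (r + σ²/2)T = ln(410/360) + (0.022 + 0.32²/2)·0.5 = 0.1301 + 0.0366 = 0.1667
d₁ = 0.1667 / 0.2263 = 0.7365 which rounds to 0.74
d₂ = d₁ − σ√T = 0.7365 − 0.2263 = 0.5102 which rounds to 0.51
e^(−rT) = e^(−0.022·0.5) = 0.9891
N(−d₂) = N(-0.51) = 0.3050;  N(−d₁) = N(-0.74) = 0.2296
P = 360·0.9891·0.3050 − 410·0.2296 = 108.6032 − 94.1360 = 14.4672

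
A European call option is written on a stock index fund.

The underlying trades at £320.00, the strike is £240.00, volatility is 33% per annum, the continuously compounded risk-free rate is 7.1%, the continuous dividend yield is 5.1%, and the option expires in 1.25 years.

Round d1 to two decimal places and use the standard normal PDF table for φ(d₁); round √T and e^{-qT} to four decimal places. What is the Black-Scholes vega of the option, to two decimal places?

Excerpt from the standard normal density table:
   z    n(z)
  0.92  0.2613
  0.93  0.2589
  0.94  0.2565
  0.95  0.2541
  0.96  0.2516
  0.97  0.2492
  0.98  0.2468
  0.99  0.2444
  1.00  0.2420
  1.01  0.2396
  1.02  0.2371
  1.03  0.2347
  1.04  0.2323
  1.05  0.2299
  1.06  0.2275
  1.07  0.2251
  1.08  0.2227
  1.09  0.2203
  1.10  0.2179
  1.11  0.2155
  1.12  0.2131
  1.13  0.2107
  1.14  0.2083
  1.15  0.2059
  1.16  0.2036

78.78

T = 1.25;  σ√T = 0.3690
ln(S/K) + (r − q + σ²/2)T = ln(320/240) + (0.071 − 0.051 + 0.33²/2)·1.25 = 0.2877 + 0.0931 = 0.3807
d₁ = 0.3807 / 0.3690 = 1.0320 which rounds to 1.03
√T = √1.25 = 1.1180
φ(d₁) = φ(1.03) = 0.2347
exp(−qT) = exp(−0.051·1.25) = 0.9382
vega = S·exp(−qT)·φ(d₁)·√T = 320·0.9382·0.2347·1.1180 = 78.7772
(The put has the same vega.)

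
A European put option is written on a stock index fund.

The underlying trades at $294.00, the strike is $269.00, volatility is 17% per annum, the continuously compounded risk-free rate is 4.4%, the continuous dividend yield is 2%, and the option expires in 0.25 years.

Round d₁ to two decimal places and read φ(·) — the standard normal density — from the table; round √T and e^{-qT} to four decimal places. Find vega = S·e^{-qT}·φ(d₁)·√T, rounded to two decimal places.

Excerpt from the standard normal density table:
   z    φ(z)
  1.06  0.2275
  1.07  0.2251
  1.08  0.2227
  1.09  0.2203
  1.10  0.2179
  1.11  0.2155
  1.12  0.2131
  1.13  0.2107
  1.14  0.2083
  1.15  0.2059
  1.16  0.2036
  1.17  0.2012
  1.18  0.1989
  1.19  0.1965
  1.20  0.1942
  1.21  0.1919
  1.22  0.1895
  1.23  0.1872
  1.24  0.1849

29.78

σ√T = 0.17 × 0.5000 = 0.0850
d₁ = [ln(294/269) + (0.044 − 0.02 + ½·0.17²)·0.25] / (σ√T) = (0.0889 + 0.0096) / 0.0850 = 1.1586 which rounds to 1.16
√T = √0.25 = 0.5000
φ(d₁) = φ(1.16) = 0.2036
exp(−qT) = exp(−0.02·0.25) = 0.9950
vega = S·exp(−qT)·φ(d₁)·√T = 294·0.9950·0.2036·0.5000 = 29.7796
(Vega is the same for a European call and put with the same parameters.)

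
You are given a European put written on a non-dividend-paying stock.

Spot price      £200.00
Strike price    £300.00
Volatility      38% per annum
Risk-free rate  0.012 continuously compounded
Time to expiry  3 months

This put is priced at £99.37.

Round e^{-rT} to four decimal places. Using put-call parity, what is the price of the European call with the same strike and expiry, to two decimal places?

e^(−rT) = e^(−0.012·0.25) = 0.9970
Put-call parity: C − P = S − K·e^(−rT) = 200 − 300·0.9970 = 200 − 299.1000 = -99.1000
C = P + (C − P) = 99.37 + (-99.1000) = 0.2700

£0.27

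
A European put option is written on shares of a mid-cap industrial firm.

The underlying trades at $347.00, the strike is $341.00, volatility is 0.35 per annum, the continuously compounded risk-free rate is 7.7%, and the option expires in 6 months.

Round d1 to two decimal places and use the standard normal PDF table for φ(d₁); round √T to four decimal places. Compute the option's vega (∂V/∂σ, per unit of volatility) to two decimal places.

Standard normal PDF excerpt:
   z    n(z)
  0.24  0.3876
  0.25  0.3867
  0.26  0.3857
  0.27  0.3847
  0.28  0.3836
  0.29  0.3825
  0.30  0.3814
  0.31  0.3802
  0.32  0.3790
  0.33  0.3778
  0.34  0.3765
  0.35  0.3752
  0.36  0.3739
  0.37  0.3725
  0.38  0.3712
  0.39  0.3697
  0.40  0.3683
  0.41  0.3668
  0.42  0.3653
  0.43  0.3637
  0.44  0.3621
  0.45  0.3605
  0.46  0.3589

σ√T = 0.35 × 0.7071 = 0.2475
ln(S/K) + (r + σ²/2)T = ln(347/341) + (0.077 + 0.35²/2)·0.5 = 0.0174 + 0.0691 = 0.0866
d₁ = 0.0866 / 0.2475 = 0.3498 ⇒ 0.35
√T = √0.5 = 0.7071
φ(d₁) = φ(0.35) = 0.3752
vega = S·φ(d₁)·√T = 347·0.3752·0.7071 = 92.0605
(Vega is the same for a European call and put with the same parameters.)

92.06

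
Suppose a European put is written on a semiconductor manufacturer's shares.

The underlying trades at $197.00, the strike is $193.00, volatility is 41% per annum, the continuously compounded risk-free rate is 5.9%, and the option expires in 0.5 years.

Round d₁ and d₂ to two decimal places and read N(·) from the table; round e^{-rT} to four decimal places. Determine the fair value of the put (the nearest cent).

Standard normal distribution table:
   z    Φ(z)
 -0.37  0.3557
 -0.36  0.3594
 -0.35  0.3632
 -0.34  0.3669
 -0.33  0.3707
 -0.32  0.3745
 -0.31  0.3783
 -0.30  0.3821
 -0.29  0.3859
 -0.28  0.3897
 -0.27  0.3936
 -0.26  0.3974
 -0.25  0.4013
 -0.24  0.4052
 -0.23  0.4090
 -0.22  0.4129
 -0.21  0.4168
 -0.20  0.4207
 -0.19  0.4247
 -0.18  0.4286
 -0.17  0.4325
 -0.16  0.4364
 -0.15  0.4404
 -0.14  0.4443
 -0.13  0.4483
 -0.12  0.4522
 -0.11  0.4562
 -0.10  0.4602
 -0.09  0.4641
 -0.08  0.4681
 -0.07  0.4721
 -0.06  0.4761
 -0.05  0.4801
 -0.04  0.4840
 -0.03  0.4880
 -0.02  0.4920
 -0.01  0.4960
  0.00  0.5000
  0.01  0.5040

σ√T = 0.41·√0.5 = 0.2899
d₁ = [ln(197/193) + (0.059 + ½·0.41²)·0.5] / (σ√T) = (0.0205 + 0.0715) / 0.2899 = 0.3175 → 0.32
d₂ = 0.3175 − 0.2899 = 0.0276 → 0.03
e^(−rT) = e^(−0.059·0.5) = 0.9709
P = 193·0.9709·N(-0.03) − 197·N(-0.32) = 193·0.9709·0.4880 − 197·0.3745 = 91.4432 − 73.7765 = 17.6667

$17.67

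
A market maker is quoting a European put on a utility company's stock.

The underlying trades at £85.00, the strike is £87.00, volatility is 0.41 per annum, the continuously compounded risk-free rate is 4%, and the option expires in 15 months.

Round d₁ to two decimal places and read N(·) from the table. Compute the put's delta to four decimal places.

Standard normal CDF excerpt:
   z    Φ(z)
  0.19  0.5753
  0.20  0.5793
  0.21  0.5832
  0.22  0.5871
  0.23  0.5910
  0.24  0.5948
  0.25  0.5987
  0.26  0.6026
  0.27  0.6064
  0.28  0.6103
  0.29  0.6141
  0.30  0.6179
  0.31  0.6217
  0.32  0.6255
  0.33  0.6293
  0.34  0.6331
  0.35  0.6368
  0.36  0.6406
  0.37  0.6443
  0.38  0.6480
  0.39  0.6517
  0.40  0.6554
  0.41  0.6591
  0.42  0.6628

-0.3859

σ√T = 0.41 × 1.1180 = 0.4584
ln(S/K) + (r + σ²/2)T = ln(85/87) + (0.04 + 0.41²/2)·1.25 = -0.0233 + 0.1551 = 0.1318
d₁ = 0.1318 / 0.4584 = 0.2875 → 0.29
N(d₁) = N(0.29) = 0.6141
Δ_put = N(d₁) − 1 = 0.6141 − 1 = -0.3859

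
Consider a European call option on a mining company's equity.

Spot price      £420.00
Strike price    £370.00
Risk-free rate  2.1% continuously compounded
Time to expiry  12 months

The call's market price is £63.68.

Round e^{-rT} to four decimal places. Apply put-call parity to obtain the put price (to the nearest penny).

e^(−rT) = e^(−0.021·1) = 0.9792
Put-call parity: C − P = S − K·e^(−rT) = 420 − 370·0.9792 = 420 − 362.3040 = 57.6960
P = C − (C − P) = 63.68 − (57.6960) = 5.9840

£5.98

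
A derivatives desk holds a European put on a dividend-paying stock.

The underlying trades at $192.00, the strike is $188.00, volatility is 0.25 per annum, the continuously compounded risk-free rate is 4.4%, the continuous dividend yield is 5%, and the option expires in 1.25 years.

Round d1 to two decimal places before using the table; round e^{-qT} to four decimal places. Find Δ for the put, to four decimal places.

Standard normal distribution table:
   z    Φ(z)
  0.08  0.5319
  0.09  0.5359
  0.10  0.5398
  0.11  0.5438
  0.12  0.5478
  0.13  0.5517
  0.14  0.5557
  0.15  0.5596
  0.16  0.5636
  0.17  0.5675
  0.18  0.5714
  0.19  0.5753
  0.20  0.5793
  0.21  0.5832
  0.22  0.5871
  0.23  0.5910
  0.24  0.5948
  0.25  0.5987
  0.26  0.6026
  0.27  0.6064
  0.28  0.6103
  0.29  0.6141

σ√T = 0.25 × 1.1180 = 0.2795
d₁ = [ln(192/188) + (0.044 − 0.05 + ½·0.25²)·1.25] / (σ√T) = (0.0211 + 0.0316) / 0.2795 = 0.1882 ⇒ 0.19
N(d₁) = N(0.19) = 0.5753
Δ_put = e^(−qT)·(N(d₁) − 1) = 0.9394·(0.5753 − 1) = -0.3990

-0.3990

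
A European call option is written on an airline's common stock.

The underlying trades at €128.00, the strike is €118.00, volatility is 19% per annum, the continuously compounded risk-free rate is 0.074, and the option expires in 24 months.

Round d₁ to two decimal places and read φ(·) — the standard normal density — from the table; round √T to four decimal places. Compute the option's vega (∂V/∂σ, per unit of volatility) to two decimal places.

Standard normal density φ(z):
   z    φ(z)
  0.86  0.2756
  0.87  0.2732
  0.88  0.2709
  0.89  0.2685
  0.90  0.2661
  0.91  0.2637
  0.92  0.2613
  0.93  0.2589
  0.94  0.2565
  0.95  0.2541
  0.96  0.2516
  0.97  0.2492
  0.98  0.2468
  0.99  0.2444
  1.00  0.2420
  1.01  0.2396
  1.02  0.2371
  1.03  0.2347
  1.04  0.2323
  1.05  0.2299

44.24

σ√T = 0.19·√2 = 0.2687
d₁ = [ln(128/118) + (0.074 + 0.19²/2)·2] / 0.2687 = [0.0813 + 0.1841] / 0.2687 = 0.9879 → 0.99
√T = √2 = 1.4142
φ(d₁) = φ(0.99) = 0.2444
vega = S·φ(d₁)·√T = 128·0.2444·1.4142 = 44.2407
(Vega is the same for a European call and put with the same parameters.)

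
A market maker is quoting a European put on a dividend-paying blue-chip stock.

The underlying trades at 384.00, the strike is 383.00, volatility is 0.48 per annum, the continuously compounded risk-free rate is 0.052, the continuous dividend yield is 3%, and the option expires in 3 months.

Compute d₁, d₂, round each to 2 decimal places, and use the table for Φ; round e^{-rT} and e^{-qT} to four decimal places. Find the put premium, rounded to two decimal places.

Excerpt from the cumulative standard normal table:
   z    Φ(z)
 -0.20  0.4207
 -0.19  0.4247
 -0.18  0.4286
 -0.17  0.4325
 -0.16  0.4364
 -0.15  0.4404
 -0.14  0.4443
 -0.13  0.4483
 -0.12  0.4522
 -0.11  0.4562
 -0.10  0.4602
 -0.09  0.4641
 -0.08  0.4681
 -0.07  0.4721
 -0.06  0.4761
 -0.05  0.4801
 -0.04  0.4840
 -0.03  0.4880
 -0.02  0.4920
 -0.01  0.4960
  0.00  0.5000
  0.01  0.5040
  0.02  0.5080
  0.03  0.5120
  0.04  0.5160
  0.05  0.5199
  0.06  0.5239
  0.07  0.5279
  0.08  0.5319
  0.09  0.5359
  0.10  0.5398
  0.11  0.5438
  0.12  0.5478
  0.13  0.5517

σ√T = 0.48·√0.25 = 0.2400
d₁ = [ln(384/383) + (0.052 − 0.03 + 0.48²/2)·0.25] / 0.2400 = [0.0026 + 0.0343] / 0.2400 = 0.1538 which rounds to 0.15
d₂ = d₁ − σ√T = 0.1538 − 0.2400 = -0.0862 which rounds to -0.09
e^(−qT) = e^(−0.03·0.25) = 0.9925;  e^(−rT) = e^(−0.052·0.25) = 0.9871
N(−d₂) = N(0.09) = 0.5359;  N(−d₁) = N(-0.15) = 0.4404
P = 383·0.9871·0.5359 − 384·0.9925·0.4404 = 202.6020 − 167.8452 = 34.7567

34.76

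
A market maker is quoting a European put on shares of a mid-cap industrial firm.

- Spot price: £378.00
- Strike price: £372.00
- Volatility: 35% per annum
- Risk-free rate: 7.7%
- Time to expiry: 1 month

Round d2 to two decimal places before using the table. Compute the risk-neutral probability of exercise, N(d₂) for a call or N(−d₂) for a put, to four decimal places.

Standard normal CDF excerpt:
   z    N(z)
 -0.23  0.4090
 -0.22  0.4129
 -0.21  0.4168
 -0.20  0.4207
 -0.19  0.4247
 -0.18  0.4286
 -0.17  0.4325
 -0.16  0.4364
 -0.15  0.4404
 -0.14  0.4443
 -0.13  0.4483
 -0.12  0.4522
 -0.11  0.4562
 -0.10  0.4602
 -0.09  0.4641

0.4325

σ√T = 0.35·√0.08333 = 0.1010
d₁ = [ln(378/372) + (0.077 + 0.35²/2)·0.08333] / 0.1010 = [0.0160 + 0.0115] / 0.1010 = 0.2724 ⇒ 0.27
d₂ = d₁ − σ√T = 0.2724 − 0.1010 = 0.1714 ⇒ 0.17
Pr(exercise) under Q = N(−d₂) = N(-0.17) = 0.4325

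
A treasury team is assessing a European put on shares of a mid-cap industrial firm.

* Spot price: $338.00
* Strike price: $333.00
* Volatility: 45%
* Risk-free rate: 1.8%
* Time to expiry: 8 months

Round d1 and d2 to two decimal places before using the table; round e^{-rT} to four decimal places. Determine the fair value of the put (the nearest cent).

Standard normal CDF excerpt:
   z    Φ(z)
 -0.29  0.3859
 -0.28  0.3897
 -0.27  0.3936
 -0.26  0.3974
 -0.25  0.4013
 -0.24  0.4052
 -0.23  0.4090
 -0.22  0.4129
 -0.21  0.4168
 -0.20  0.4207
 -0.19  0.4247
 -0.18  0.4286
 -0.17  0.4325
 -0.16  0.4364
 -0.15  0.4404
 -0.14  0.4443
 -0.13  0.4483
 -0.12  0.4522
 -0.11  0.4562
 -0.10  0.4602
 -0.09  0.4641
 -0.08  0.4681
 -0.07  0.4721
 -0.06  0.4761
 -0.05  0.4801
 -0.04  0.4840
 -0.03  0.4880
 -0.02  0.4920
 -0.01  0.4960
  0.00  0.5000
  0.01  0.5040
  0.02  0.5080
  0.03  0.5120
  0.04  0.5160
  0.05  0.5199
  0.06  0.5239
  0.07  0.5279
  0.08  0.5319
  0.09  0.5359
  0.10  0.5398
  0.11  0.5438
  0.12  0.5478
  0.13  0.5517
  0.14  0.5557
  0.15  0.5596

σ√T = 0.45·√0.6667 = 0.3674
d₁ = [ln(338/333) + (0.018 + ½·0.45²)·0.6667] / (σ√T) = (0.0149 + 0.0795) / 0.3674 = 0.2569 which rounds to 0.26
d₂ = 0.2569 − 0.3674 = -0.1105 which rounds to -0.11
exp(−rT) = exp(−0.018·0.6667) = 0.9881
N(−d₂) = N(0.11) = 0.5438;  N(−d₁) = N(-0.26) = 0.3974
P = 333·0.9881·0.5438 − 338·0.3974 = 178.9305 − 134.3212 = 44.6093

$44.61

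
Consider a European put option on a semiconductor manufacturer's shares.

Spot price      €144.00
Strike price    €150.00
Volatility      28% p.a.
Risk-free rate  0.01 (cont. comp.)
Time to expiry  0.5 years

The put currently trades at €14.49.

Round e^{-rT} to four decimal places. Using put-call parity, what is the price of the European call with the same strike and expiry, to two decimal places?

€9.24

e^(−rT) = e^(−0.01·0.5) = 0.9950
Put-call parity: C − P = S − K·e^(−rT) = 144 − 150·0.9950 = 144 − 149.2500 = -5.2500
C = P + (C − P) = 14.49 + (-5.2500) = 9.2400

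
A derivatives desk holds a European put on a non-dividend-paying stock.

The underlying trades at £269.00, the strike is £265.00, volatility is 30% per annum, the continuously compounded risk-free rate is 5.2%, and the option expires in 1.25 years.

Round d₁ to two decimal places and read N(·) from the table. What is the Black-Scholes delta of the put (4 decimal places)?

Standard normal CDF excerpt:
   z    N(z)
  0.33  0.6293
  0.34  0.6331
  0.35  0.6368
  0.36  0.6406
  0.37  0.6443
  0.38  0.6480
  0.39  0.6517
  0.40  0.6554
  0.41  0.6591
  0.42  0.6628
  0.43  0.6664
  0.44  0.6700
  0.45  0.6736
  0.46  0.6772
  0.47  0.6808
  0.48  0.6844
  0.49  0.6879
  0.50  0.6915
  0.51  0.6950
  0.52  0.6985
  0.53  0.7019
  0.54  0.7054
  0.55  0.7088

-0.3409

σ√T = 0.3 × 1.1180 = 0.3354
d₁ = [ln(269/265) + (0.052 + 0.3²/2)·1.25] / 0.3354 = [0.0150 + 0.1212] / 0.3354 = 0.4062 ⇒ 0.41
N(d₁) = N(0.41) = 0.6591
Δ_put = N(d₁) − 1 = 0.6591 − 1 = -0.3409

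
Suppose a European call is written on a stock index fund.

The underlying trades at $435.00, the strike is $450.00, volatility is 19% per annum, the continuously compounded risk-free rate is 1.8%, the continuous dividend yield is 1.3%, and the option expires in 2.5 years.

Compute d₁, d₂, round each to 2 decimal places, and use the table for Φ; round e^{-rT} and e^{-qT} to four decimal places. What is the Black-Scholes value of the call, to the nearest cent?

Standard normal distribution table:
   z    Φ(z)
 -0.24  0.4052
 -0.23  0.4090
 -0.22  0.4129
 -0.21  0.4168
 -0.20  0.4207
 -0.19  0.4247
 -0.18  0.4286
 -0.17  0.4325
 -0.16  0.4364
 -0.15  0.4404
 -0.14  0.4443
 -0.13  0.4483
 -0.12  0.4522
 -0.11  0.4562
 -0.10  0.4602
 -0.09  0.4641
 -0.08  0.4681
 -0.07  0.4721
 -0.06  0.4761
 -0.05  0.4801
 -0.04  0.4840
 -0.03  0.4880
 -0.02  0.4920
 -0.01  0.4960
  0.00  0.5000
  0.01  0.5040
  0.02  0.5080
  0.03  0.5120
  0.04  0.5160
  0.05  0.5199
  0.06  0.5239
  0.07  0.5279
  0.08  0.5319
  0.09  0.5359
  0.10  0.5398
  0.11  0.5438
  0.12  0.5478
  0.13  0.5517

σ√T = 0.19 × 1.5811 = 0.3004
ln(S/K) + (r − q + σ²/2)T = ln(435/450) + (0.018 − 0.013 + 0.19²/2)·2.5 = -0.0339 + 0.0576 = 0.0237
d₁ = 0.0237 / 0.3004 = 0.0790 → 0.08
d₂ = d₁ − σ√T = 0.0790 − 0.3004 = -0.2214 → -0.22
e^(−qT) = e^(−0.013·2.5) = 0.9680;  e^(−rT) = e^(−0.018·2.5) = 0.9560
C = 435·0.9680·N(0.08) − 450·0.9560·N(-0.22) = 435·0.9680·0.5319 − 450·0.9560·0.4129 = 223.9725 − 177.6296 = 46.3429

$46.34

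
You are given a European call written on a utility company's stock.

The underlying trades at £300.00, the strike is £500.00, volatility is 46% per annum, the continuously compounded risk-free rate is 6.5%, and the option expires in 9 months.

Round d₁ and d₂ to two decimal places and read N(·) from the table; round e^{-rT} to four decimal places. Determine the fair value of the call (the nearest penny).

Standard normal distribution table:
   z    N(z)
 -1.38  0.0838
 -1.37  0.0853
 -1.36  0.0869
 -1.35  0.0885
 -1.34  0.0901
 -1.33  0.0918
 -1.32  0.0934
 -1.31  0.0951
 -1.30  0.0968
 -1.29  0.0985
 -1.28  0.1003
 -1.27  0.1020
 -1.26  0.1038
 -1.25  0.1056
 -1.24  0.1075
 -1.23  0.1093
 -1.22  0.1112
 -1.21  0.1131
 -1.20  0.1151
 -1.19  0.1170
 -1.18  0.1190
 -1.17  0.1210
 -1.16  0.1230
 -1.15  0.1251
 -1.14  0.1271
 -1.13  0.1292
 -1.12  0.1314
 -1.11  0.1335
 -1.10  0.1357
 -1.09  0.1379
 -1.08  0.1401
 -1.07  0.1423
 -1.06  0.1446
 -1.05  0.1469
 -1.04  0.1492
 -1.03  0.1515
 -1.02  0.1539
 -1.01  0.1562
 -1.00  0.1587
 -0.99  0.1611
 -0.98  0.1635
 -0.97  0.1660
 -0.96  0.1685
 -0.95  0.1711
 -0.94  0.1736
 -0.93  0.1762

T = 0.75;  σ√T = 0.3984
d₁ = [ln(300/500) + (0.065 + ½·0.46²)·0.75] / (σ√T) = (-0.5108 + 0.1281) / 0.3984 = -0.9607 ≈ -0.96
d₂ = -0.9607 − 0.3984 = -1.3591 ≈ -1.36
exp(−rT) = exp(−0.065·0.75) = 0.9524
C = 300·N(-0.96) − 500·0.9524·N(-1.36) = 300·0.1685 − 500·0.9524·0.0869 = 50.5500 − 41.3818 = 9.1682

£9.17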